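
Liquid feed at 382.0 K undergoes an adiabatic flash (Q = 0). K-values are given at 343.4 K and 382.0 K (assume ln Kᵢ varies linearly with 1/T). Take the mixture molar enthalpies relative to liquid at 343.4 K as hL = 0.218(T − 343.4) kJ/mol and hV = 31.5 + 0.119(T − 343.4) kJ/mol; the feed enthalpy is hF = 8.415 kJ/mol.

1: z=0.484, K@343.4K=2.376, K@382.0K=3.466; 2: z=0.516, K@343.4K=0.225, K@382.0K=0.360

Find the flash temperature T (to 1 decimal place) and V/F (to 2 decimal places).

Adiabatic flash: solve Rachford–Rice at each trial T, then check hF = ψ·hV(T) + (1−ψ)·hL(T).
  T = 343.4 K: K = (2.376, 0.225), RR gives ψ = 0.250, H_out = 7.860 kJ/mol
  T = 382.0 K: K = (3.466, 0.360), RR gives ψ = 0.547, H_out = 23.555 kJ/mol
  T = 362.7 K: K = (2.899, 0.288), RR gives ψ = 0.408, H_out = 16.285 kJ/mol
  T = 353.0 K: K = (2.630, 0.255), RR gives ψ = 0.333, H_out = 12.279 kJ/mol
  T = 348.2 K: K = (2.502, 0.240), RR gives ψ = 0.293, H_out = 10.141 kJ/mol
  T = 345.8 K: K = (2.438, 0.232), RR gives ψ = 0.272, H_out = 9.020 kJ/mol
Linear interpolation between T = 343.4 (H_out = 7.860) and T = 345.8 (H_out = 9.020) on hF = 8.415 gives T ≈ 344.5 K, at which ψ = 0.26.

T = 344.5 K, V/F = 0.26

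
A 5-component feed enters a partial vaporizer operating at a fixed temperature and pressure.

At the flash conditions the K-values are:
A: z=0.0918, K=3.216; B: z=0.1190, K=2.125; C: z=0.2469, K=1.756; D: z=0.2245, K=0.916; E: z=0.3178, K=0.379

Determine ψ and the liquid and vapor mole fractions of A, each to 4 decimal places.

ψ = 0.5235, x_A = 0.0425, y_A = 0.1367

Material balance + equilibrium reduce to Σ zᵢ(Kᵢ−1)/(1+ψ(Kᵢ−1)) = 0.
Check two-phase: ΣzᵢKᵢ = 1.3077 > 1 and Σzᵢ/Kᵢ = 1.3088 > 1, so g(0) = 0.3077 > 0 and g(1) = -0.3088 < 0.
Iterate (Newton) starting at ψ = 0.5:
  ψ = 0.5000: g = 0.01173, g' = -0.4970 → ψ = 0.5236
  ψ = 0.5236: g = -0.00003, g' = -0.4995 → ψ = 0.5235
Converged at ψ = 0.5235.
Compositions from xᵢ = zᵢ/(1+ψ(Kᵢ−1)), yᵢ = Kᵢxᵢ:
  A: x = 0.0425, y = 0.1367
  B: x = 0.0749, y = 0.1591
  C: x = 0.1769, y = 0.3106
  D: x = 0.2348, y = 0.2151
  E: x = 0.4709, y = 0.1785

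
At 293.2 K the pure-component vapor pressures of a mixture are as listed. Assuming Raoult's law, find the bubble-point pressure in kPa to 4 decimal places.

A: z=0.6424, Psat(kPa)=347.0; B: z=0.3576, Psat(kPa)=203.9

At the bubble point ψ → 0, so ΣzᵢKᵢ = 1 with Kᵢ = Pᵢˢᵃᵗ/P ⇒ P = ΣzᵢPᵢˢᵃᵗ.
P = 0.6424·347.0 + 0.3576·203.9 = 295.8274 kPa

Pbub = 295.8274 kPa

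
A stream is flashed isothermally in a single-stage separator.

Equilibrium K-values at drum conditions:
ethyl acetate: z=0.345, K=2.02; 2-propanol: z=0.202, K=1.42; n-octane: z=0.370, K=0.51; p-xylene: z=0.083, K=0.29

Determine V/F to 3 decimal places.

V/F = 0.435

Rachford–Rice: g(V/F) = Σ zᵢ(Kᵢ−1)/(1+V/F(Kᵢ−1)) = 0.
Check two-phase: ΣzᵢKᵢ = 1.197 > 1 and Σzᵢ/Kᵢ = 1.325 > 1, so g(0) = 0.197 > 0 and g(1) = -0.325 < 0.
Newton iteration, V/F⁰ = 0.5:
  V/F = 0.500: g = -0.0283, g' = -0.438 → V/F = 0.435
Converged at V/F = 0.435.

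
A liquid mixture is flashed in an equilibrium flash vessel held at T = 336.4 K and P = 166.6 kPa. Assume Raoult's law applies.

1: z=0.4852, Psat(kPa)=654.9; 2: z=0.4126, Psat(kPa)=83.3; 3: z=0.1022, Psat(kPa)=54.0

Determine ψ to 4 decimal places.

ψ = 0.7204

Raoult's law: Kᵢ = Pᵢˢᵃᵗ/P = Pᵢˢᵃᵗ/166.6.
  K_1 = 654.9/166.6 = 3.930972, K_2 = 83.3/166.6 = 0.500000, K_3 = 54.0/166.6 = 0.324130
Material balance + equilibrium reduce to Σ zᵢ(Kᵢ−1)/(1+ψ(Kᵢ−1)) = 0.
g(0) = ΣzᵢKᵢ − 1 = 1.1467 and g(1) = 1 − Σzᵢ/Kᵢ = -0.2639, so a root lies in (0, 1).
Newton iteration, ψ⁰ = 0.5:
  ψ = 0.5000: g = 0.19741, g' = -0.9756 → ψ = 0.7023
  ψ = 0.7023: g = 0.01551, g' = -0.8598 → ψ = 0.7204
Converged at ψ = 0.7204.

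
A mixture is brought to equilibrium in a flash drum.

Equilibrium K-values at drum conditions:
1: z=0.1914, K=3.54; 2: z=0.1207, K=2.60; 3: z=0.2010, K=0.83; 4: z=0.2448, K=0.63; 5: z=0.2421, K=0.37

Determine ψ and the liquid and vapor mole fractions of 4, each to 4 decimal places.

ψ = 0.4189, x_4 = 0.2897, y_4 = 0.1825

Let ψ = V/F and solve Σ zᵢ(Kᵢ−1)/(1+ψ(Kᵢ−1)) = 0.
g(0) = ΣzᵢKᵢ − 1 = 0.4020 and g(1) = 1 − Σzᵢ/Kᵢ = -0.3856, so a root lies in (0, 1).
Iterate (Newton) starting at ψ = 0.38:
  ψ = 0.3800: g = 0.02503, g' = -0.6574 → ψ = 0.4181
  ψ = 0.4181: g = 0.00050, g' = -0.6321 → ψ = 0.4189
Converged at ψ = 0.4189.
Compositions from xᵢ = zᵢ/(1+ψ(Kᵢ−1)), yᵢ = Kᵢxᵢ:
  1: x = 0.0927, y = 0.3283
  2: x = 0.0723, y = 0.1879
  3: x = 0.2164, y = 0.1796
  4: x = 0.2897, y = 0.1825
  5: x = 0.3289, y = 0.1217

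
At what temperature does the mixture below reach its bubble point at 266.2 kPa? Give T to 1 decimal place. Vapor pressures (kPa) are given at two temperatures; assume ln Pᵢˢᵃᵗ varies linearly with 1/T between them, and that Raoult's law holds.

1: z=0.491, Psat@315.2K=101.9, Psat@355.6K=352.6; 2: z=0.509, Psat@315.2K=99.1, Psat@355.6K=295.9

T = 348.2 K

Bubble-point temperature: ΣzᵢPᵢˢᵃᵗ(T) = P. Interpolate ln Pᵢˢᵃᵗ = aᵢ + bᵢ/T.
  T = 315.2 K: ΣzᵢPᵢˢᵃᵗ = 100.47 kPa
  T = 355.6 K: ΣzᵢPᵢˢᵃᵗ = 323.74 kPa
  T = 335.4 K: ΣzᵢPᵢˢᵃᵗ = 186.70 kPa
  T = 345.5 K: ΣzᵢPᵢˢᵃᵗ = 247.80 kPa
  T = 350.6 K: ΣzᵢPᵢˢᵃᵗ = 284.15 kPa
  T = 348.1 K: ΣzᵢPᵢˢᵃᵗ = 265.84 kPa
  T = 349.4 K: ΣzᵢPᵢˢᵃᵗ = 275.24 kPa
  T = 348.8 K: ΣzᵢPᵢˢᵃᵗ = 270.87 kPa
Interpolating between 348.1 K and 348.8 K gives T ≈ 348.2 K.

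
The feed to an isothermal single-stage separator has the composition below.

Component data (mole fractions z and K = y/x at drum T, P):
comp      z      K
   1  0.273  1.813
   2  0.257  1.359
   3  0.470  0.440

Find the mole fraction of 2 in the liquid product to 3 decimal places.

Newton iteration, β⁰ = 0.6:
  β = 0.600: g = -0.1713, g' = -0.438 → β = 0.209
  β = 0.209: g = -0.0226, g' = -0.350 → β = 0.144
Converged at β = 0.144.
Compositions from xᵢ = zᵢ/(1+β(Kᵢ−1)), yᵢ = Kᵢxᵢ:
  1: x = 0.244, y = 0.443
  2: x = 0.244, y = 0.332
  3: x = 0.511, y = 0.225

x_2 = 0.244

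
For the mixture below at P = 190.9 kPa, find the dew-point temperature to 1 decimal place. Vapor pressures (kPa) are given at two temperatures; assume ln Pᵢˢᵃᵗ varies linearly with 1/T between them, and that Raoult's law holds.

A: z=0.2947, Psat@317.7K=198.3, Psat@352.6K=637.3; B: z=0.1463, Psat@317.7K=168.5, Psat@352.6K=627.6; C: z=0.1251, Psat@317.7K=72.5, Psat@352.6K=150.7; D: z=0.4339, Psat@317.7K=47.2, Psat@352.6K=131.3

Dew-point temperature: Σzᵢ·P/Pᵢˢᵃᵗ(T) = 1. Interpolate ln Pᵢˢᵃᵗ = aᵢ + bᵢ/T.
  T = 317.7 K: ΣzᵢP/Pᵢˢᵃᵗ = 2.5338
  T = 352.6 K: ΣzᵢP/Pᵢˢᵃᵗ = 0.9221
  T = 335.1 K: ΣzᵢP/Pᵢˢᵃᵗ = 1.4873
  T = 343.9 K: ΣzᵢP/Pᵢˢᵃᵗ = 1.1618
  T = 348.2 K: ΣzᵢP/Pᵢˢᵃᵗ = 1.0348
  T = 350.4 K: ΣzᵢP/Pᵢˢᵃᵗ = 0.9764
Interpolating between 348.2 K and 350.4 K gives T ≈ 349.5 K.

T = 349.5 K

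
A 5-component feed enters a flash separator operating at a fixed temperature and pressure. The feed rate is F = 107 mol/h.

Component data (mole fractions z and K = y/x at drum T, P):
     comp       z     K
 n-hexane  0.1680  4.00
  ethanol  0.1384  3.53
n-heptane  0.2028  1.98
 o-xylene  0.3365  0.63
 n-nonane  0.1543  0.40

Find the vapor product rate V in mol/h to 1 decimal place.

V = 89.3 mol/h

Let ψ = V/F and solve Σ zᵢ(Kᵢ−1)/(1+ψ(Kᵢ−1)) = 0.
Feasibility: ΣzᵢKᵢ = 1.8358, Σzᵢ/Kᵢ = 1.1035 — both > 1, two phases present.
Iterate (Newton) starting at ψ = 0.49:
  ψ = 0.4900: g = 0.21145, g' = -0.6935 → ψ = 0.7949
  ψ = 0.7949: g = 0.02353, g' = -0.5867 → ψ = 0.8350
  ψ = 0.8350: g = -0.00011, g' = -0.5930 → ψ = 0.8348
Converged at ψ = 0.8348.
Then V = ψ·F = 0.8348·107 = 89.3 mol/h and L = F − V = 17.7 mol/h.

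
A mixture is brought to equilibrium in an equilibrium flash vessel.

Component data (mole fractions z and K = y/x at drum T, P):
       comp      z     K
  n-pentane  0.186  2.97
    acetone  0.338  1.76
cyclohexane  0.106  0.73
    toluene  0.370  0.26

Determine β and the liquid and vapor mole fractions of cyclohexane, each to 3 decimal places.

Rachford–Rice: g(β) = Σ zᵢ(Kᵢ−1)/(1+β(Kᵢ−1)) = 0.
Check two-phase: ΣzᵢKᵢ = 1.321 > 1 and Σzᵢ/Kᵢ = 1.823 > 1, so g(0) = 0.321 > 0 and g(1) = -0.823 < 0.
Newton–Raphson from β = 0.65:
  β = 0.650: g = -0.2296, g' = -0.990 → β = 0.418
  β = 0.418: g = -0.0328, g' = -0.764 → β = 0.375
Converged at β = 0.375.
Compositions from xᵢ = zᵢ/(1+β(Kᵢ−1)), yᵢ = Kᵢxᵢ:
  n-pentane: x = 0.107, y = 0.318
  acetone: x = 0.263, y = 0.463
  cyclohexane: x = 0.118, y = 0.086
  toluene: x = 0.512, y = 0.133

β = 0.375, x_cyclohexane = 0.118, y_cyclohexane = 0.086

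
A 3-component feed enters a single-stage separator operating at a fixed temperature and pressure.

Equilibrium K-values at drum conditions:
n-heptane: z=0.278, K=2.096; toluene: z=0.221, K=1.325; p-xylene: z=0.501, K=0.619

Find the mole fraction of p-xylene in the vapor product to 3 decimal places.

y_p-xylene = 0.399

Newton–Raphson from β = 0.42:
  β = 0.420: g = 0.0446, g' = -0.278 → β = 0.581
  β = 0.581: g = 0.0015, g' = -0.261 → β = 0.586
Converged at β = 0.586.
Compositions from xᵢ = zᵢ/(1+β(Kᵢ−1)), yᵢ = Kᵢxᵢ:
  n-heptane: x = 0.169, y = 0.355
  toluene: x = 0.186, y = 0.246
  p-xylene: x = 0.645, y = 0.399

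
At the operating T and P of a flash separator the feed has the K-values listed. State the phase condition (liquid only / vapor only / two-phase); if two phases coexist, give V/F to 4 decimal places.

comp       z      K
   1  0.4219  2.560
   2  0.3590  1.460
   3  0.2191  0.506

ΣzᵢKᵢ = 1.7151; Σzᵢ/Kᵢ = 0.8437.
Since Σzᵢ/Kᵢ < 1 the mixture is above its dew point — single vapor phase.

vapor only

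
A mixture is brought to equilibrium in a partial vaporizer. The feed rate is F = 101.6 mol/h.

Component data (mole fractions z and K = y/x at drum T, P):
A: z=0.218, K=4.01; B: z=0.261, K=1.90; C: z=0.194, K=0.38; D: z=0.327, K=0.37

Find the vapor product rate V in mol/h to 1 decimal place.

Material balance + equilibrium reduce to Σ zᵢ(Kᵢ−1)/(1+ψ(Kᵢ−1)) = 0.
Feasibility: ΣzᵢKᵢ = 1.565, Σzᵢ/Kᵢ = 1.586 — both > 1, two phases present.
Iterate (Newton) starting at ψ = 0.39:
  ψ = 0.390: g = 0.0440, g' = -0.892 → ψ = 0.439
  ψ = 0.439: g = 0.0007, g' = -0.864 → ψ = 0.440
Converged at ψ = 0.440.
Then V = ψ·F = 0.4402·101.6 = 44.7 mol/h and L = F − V = 56.9 mol/h.

V = 44.7 mol/h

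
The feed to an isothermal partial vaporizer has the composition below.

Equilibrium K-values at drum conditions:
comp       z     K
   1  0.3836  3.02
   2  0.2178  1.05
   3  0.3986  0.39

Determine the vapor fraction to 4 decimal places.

Material balance + equilibrium reduce to Σ zᵢ(Kᵢ−1)/(1+ψ(Kᵢ−1)) = 0.
g(0) = ΣzᵢKᵢ − 1 = 0.5426 and g(1) = 1 − Σzᵢ/Kᵢ = -0.3565, so a root lies in (0, 1).
Newton iteration, ψ⁰ = 0.53:
  ψ = 0.5300: g = 0.02552, g' = -0.6895 → ψ = 0.5670
  ψ = 0.5670: g = 0.00006, g' = -0.6872 → ψ = 0.5671
Converged at ψ = 0.5671.

ψ = 0.5671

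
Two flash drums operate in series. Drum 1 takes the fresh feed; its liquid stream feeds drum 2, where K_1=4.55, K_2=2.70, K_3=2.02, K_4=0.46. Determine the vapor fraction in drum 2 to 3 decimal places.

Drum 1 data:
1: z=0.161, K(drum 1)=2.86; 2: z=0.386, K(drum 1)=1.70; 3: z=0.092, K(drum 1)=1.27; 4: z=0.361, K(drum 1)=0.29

V/F (drum 2) = 0.543

Drum 1:
Let ψ₁ = V/F and solve Σ zᵢ(Kᵢ−1)/(1+ψ₁(Kᵢ−1)) = 0.
g(0) = ΣzᵢKᵢ − 1 = 0.338 and g(1) = 1 − Σzᵢ/Kᵢ = -0.601, so a root lies in (0, 1).
Newton iteration, ψ₁⁰ = 0.42:
  ψ₁ = 0.420: g = 0.0340, g' = -0.663 → ψ₁ = 0.471
Converged at ψ₁ = 0.471.
Drum-1 compositions:
  1: x = 0.086, y = 0.246
  2: x = 0.290, y = 0.494
  3: x = 0.082, y = 0.104
  4: x = 0.542, y = 0.157
Drum-2 feed = drum-1 liquid: z₂ = (0.0858, 0.2903, 0.0816, 0.5422).
Drum 2:
Material balance + equilibrium reduce to Σ zᵢ(Kᵢ−1)/(1+ψ₂(Kᵢ−1)) = 0.
Feasibility: ΣzᵢKᵢ = 1.589, Σzᵢ/Kᵢ = 1.345 — both > 1, two phases present.
Iterate (Newton) starting at ψ₂ = 0.39:
  ψ₂ = 0.390: g = 0.1133, g' = -0.791 → ψ₂ = 0.533
  ψ₂ = 0.533: g = 0.0070, g' = -0.708 → ψ₂ = 0.543
Converged at ψ₂ = 0.543.
  1: x = 0.029, y = 0.133
  2: x = 0.151, y = 0.408
  3: x = 0.053, y = 0.106
  4: x = 0.767, y = 0.353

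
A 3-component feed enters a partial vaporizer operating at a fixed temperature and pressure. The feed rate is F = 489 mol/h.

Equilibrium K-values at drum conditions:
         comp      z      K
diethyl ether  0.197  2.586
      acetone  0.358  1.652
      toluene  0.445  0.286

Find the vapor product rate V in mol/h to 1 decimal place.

Material balance + equilibrium reduce to Σ zᵢ(Kᵢ−1)/(1+V/F(Kᵢ−1)) = 0.
g(0) = ΣzᵢKᵢ − 1 = 0.228 and g(1) = 1 − Σzᵢ/Kᵢ = -0.849, so a root lies in (0, 1).
Newton iteration, V/F⁰ = 0.45:
  V/F = 0.450: g = -0.1054, g' = -0.752 → V/F = 0.310
  V/F = 0.310: g = -0.0044, g' = -0.702 → V/F = 0.304
Converged at V/F = 0.304.
Then V = V/F·F = 0.3037·489 = 148.5 mol/h and L = F − V = 340.5 mol/h.

V = 148.5 mol/h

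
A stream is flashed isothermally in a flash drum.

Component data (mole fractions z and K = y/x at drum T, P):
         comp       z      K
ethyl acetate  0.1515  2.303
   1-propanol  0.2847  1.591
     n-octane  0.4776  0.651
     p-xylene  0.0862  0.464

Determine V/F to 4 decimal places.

Material balance + equilibrium reduce to Σ zᵢ(Kᵢ−1)/(1+V/F(Kᵢ−1)) = 0.
g(0) = ΣzᵢKᵢ − 1 = 0.1528 and g(1) = 1 − Σzᵢ/Kᵢ = -0.1641, so a root lies in (0, 1).
Newton–Raphson from V/F = 0.61:
  V/F = 0.6100: g = -0.04676, g' = -0.2821 → V/F = 0.4443
  V/F = 0.4443: g = 0.00038, g' = -0.2897 → V/F = 0.4456
Converged at V/F = 0.4456.

V/F = 0.4456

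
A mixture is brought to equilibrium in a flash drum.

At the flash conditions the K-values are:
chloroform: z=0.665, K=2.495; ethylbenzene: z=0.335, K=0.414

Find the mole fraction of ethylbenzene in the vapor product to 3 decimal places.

y_ethylbenzene = 0.297

Let ψ = V/F and solve Σ zᵢ(Kᵢ−1)/(1+ψ(Kᵢ−1)) = 0.
Feasibility: ΣzᵢKᵢ = 1.798, Σzᵢ/Kᵢ = 1.076 — both > 1, two phases present.
Binary case is linear: z₁(K₁−1)(1+ψ(K₂−1)) + z₂(K₂−1)(1+ψ(K₁−1)) = 0
⇒ ψ = [z₁(K₁−1)+z₂(K₂−1)] / [−(K₁−1)(K₂−1)] = 0.7979/0.8761 = 0.911
Compositions from xᵢ = zᵢ/(1+ψ(Kᵢ−1)), yᵢ = Kᵢxᵢ:
  chloroform: x = 0.282, y = 0.703
  ethylbenzene: x = 0.718, y = 0.297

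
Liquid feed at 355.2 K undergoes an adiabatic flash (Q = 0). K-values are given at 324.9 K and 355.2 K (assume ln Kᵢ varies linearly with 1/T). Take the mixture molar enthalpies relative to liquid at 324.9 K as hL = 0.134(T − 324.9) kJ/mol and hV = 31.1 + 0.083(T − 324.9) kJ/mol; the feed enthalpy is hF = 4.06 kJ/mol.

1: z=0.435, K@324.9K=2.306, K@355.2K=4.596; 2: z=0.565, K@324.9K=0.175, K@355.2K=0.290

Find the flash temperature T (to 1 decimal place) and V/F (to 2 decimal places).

Adiabatic flash: solve Rachford–Rice at each trial T, then check hF = ψ·hV(T) + (1−ψ)·hL(T).
  T = 324.9 K: K = (2.306, 0.175), RR gives ψ = 0.095, H_out = 2.944 kJ/mol
  T = 355.2 K: K = (4.596, 0.290), RR gives ψ = 0.456, H_out = 17.524 kJ/mol
  T = 340.0 K: K = (3.302, 0.228), RR gives ψ = 0.318, H_out = 11.662 kJ/mol
  T = 332.4 K: K = (2.767, 0.200), RR gives ψ = 0.224, H_out = 7.889 kJ/mol
  T = 328.6 K: K = (2.526, 0.187), RR gives ψ = 0.165, H_out = 5.590 kJ/mol
  T = 326.8 K: K = (2.417, 0.181), RR gives ψ = 0.132, H_out = 4.362 kJ/mol
Linear interpolation between T = 324.9 (H_out = 2.944) and T = 326.8 (H_out = 4.362) on hF = 4.06 gives T ≈ 326.4 K, at which ψ = 0.12.

T = 326.4 K, V/F = 0.12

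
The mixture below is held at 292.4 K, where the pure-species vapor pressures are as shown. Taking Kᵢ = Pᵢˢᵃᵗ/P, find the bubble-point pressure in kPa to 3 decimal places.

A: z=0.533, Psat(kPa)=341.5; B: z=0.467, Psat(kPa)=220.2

At the bubble point ψ → 0, so ΣzᵢKᵢ = 1 with Kᵢ = Pᵢˢᵃᵗ/P ⇒ P = ΣzᵢPᵢˢᵃᵗ.
P = 0.533·341.5 + 0.467·220.2 = 284.853 kPa

Pbub = 284.853 kPa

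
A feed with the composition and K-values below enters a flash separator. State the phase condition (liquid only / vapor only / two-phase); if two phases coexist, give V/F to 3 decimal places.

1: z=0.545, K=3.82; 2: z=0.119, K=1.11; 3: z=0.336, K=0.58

vapor only

ΣzᵢKᵢ = 2.409; Σzᵢ/Kᵢ = 0.829.
Since Σzᵢ/Kᵢ < 1 the mixture is above its dew point — single vapor phase.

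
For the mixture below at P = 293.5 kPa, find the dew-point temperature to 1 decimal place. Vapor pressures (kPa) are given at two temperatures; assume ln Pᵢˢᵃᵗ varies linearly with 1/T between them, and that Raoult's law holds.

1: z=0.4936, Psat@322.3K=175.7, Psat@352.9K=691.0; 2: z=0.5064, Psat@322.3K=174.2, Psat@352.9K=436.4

Dew-point temperature: Σzᵢ·P/Pᵢˢᵃᵗ(T) = 1. Interpolate ln Pᵢˢᵃᵗ = aᵢ + bᵢ/T.
  T = 322.3 K: ΣzᵢP/Pᵢˢᵃᵗ = 1.6777
  T = 352.9 K: ΣzᵢP/Pᵢˢᵃᵗ = 0.5502
  T = 337.6 K: ΣzᵢP/Pᵢˢᵃᵗ = 0.9310
  T = 330.0 K: ΣzᵢP/Pᵢˢᵃᵗ = 1.2368
  T = 333.8 K: ΣzᵢP/Pᵢˢᵃᵗ = 1.0709
  T = 335.7 K: ΣzᵢP/Pᵢˢᵃᵗ = 0.9980
Interpolating between 333.8 K and 335.7 K gives T ≈ 335.6 K.

T = 335.6 K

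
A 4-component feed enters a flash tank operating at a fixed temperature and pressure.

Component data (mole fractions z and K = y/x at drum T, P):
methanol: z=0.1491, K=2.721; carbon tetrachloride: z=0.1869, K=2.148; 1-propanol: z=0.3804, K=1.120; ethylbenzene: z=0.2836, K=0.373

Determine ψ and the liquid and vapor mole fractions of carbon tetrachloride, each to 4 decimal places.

ψ = 0.6222, x_carbon tetrachloride = 0.1090, y_carbon tetrachloride = 0.2342

Rachford–Rice: g(ψ) = Σ zᵢ(Kᵢ−1)/(1+ψ(Kᵢ−1)) = 0.
Feasibility: ΣzᵢKᵢ = 1.3390, Σzᵢ/Kᵢ = 1.2418 — both > 1, two phases present.
Newton–Raphson from ψ = 0.43:
  ψ = 0.4300: g = 0.09107, g' = -0.4702 → ψ = 0.6237
  ψ = 0.6237: g = -0.00074, g' = -0.4918 → ψ = 0.6222
Converged at ψ = 0.6222.
Compositions from xᵢ = zᵢ/(1+ψ(Kᵢ−1)), yᵢ = Kᵢxᵢ:
  methanol: x = 0.0720, y = 0.1959
  carbon tetrachloride: x = 0.1090, y = 0.2342
  1-propanol: x = 0.3540, y = 0.3964
  ethylbenzene: x = 0.4650, y = 0.1734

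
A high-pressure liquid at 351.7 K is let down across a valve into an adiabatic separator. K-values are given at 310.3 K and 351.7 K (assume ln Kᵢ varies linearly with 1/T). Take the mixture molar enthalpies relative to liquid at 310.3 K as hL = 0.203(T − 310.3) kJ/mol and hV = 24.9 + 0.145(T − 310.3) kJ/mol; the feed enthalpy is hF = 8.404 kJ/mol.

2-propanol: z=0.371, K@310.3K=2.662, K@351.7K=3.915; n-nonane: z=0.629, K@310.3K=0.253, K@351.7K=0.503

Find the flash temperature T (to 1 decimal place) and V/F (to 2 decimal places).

Adiabatic flash: solve Rachford–Rice at each trial T, then check hF = ψ·hV(T) + (1−ψ)·hL(T).
  T = 310.3 K: K = (2.662, 0.253), RR gives ψ = 0.118, H_out = 2.943 kJ/mol
  T = 351.7 K: K = (3.915, 0.503), RR gives ψ = 0.531, H_out = 20.344 kJ/mol
  T = 331.0 K: K = (3.267, 0.364), RR gives ψ = 0.306, H_out = 11.463 kJ/mol
  T = 320.6 K: K = (2.958, 0.305), RR gives ψ = 0.213, H_out = 7.259 kJ/mol
  T = 325.8 K: K = (3.111, 0.334), RR gives ψ = 0.259, H_out = 9.365 kJ/mol
  T = 323.2 K: K = (3.034, 0.319), RR gives ψ = 0.236, H_out = 8.315 kJ/mol
  T = 324.5 K: K = (3.072, 0.327), RR gives ψ = 0.247, H_out = 8.841 kJ/mol
Linear interpolation between T = 323.2 (H_out = 8.315) and T = 324.5 (H_out = 8.841) on hF = 8.404 gives T ≈ 323.4 K, at which ψ = 0.24.

T = 323.4 K, V/F = 0.24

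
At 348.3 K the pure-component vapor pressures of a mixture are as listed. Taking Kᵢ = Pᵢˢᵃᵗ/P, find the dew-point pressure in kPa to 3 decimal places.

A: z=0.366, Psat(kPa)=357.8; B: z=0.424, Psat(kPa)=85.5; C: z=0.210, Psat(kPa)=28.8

Pdew = 75.337 kPa

At the dew point ψ → 1, so Σzᵢ/Kᵢ = 1 with Kᵢ = Pᵢˢᵃᵗ/P ⇒ 1/P = Σzᵢ/Pᵢˢᵃᵗ.
1/P = 0.366/357.8 + 0.424/85.5 + 0.210/28.8 = 0.013274 ⇒ P = 75.337 kPa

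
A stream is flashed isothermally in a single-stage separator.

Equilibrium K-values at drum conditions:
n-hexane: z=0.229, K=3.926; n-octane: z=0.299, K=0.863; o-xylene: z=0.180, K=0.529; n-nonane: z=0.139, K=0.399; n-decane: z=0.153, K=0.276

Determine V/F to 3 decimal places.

V/F = 0.267

Material balance + equilibrium reduce to Σ zᵢ(Kᵢ−1)/(1+V/F(Kᵢ−1)) = 0.
g(0) = ΣzᵢKᵢ − 1 = 0.350 and g(1) = 1 − Σzᵢ/Kᵢ = -0.648, so a root lies in (0, 1).
Newton–Raphson from V/F = 0.5:
  V/F = 0.500: g = -0.1759, g' = -0.698 → V/F = 0.248
  V/F = 0.248: g = 0.0168, g' = -0.904 → V/F = 0.266
  V/F = 0.266: g = 0.0003, g' = -0.872 → V/F = 0.267
Converged at V/F = 0.267.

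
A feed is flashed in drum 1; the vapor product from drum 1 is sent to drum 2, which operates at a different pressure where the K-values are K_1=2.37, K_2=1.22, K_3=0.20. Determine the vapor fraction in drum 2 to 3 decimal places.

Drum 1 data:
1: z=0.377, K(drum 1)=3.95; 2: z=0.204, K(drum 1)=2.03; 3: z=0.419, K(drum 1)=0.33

V/F (drum 2) = 0.651

Drum 1:
Newton iteration, ψ₁⁰ = 0.61:
  ψ₁ = 0.610: g = 0.0515, g' = -1.038 → ψ₁ = 0.660
  ψ₁ = 0.660: g = -0.0004, g' = -1.059 → ψ₁ = 0.659
Converged at ψ₁ = 0.659.
Drum-1 compositions:
  1: x = 0.128, y = 0.506
  2: x = 0.122, y = 0.247
  3: x = 0.750, y = 0.248
Drum-2 feed = drum-1 vapor: z₂ = (0.5057, 0.2466, 0.2477).
Drum 2:
Rachford–Rice: g(ψ₂) = Σ zᵢ(Kᵢ−1)/(1+ψ₂(Kᵢ−1)) = 0.
g(0) = ΣzᵢKᵢ − 1 = 0.549 and g(1) = 1 − Σzᵢ/Kᵢ = -0.654, so a root lies in (0, 1).
Iterate (Newton) starting at ψ₂ = 0.62:
  ψ₂ = 0.620: g = 0.0293, g' = -0.911 → ψ₂ = 0.652
  ψ₂ = 0.652: g = -0.0009, g' = -0.967 → ψ₂ = 0.651
Converged at ψ₂ = 0.651.
  1: x = 0.267, y = 0.633
  2: x = 0.216, y = 0.263
  3: x = 0.517, y = 0.103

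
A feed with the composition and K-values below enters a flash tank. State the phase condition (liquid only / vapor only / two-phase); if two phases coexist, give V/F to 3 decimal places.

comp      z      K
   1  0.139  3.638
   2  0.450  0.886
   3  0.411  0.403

ΣzᵢKᵢ = 1.070; Σzᵢ/Kᵢ = 1.566.
Both exceed 1, so a two-phase solution exists.
Rachford–Rice: g(ψ) = Σ zᵢ(Kᵢ−1)/(1+ψ(Kᵢ−1)) = 0.
Newton iteration, ψ⁰ = 0.49:
  ψ = 0.490: g = -0.2412, g' = -0.483 → ψ = 0.000
  ψ = 0.000: g = 0.0700, g' = -1.120 → ψ = 0.063
  ψ = 0.063: g = 0.0082, g' = -0.877 → ψ = 0.072
Converged at ψ = 0.072.

two-phase, V/F = 0.072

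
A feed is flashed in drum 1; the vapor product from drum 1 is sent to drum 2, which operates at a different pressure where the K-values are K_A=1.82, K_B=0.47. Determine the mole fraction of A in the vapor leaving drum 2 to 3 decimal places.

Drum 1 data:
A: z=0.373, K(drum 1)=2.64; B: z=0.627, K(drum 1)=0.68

Drum 1:
Binary case is linear: z₁(K₁−1)(1+ψ₁(K₂−1)) + z₂(K₂−1)(1+ψ₁(K₁−1)) = 0
⇒ ψ₁ = [z₁(K₁−1)+z₂(K₂−1)] / [−(K₁−1)(K₂−1)] = 0.4111/0.5248 = 0.783
Drum-1 compositions:
  A: x = 0.163, y = 0.431
  B: x = 0.837, y = 0.569
Drum-2 feed = drum-1 vapor: z₂ = (0.4310, 0.5690).
Drum 2:
Rachford–Rice: g(ψ₂) = Σ zᵢ(Kᵢ−1)/(1+ψ₂(Kᵢ−1)) = 0.
g(0) = ΣzᵢKᵢ − 1 = 0.052 and g(1) = 1 − Σzᵢ/Kᵢ = -0.447, so a root lies in (0, 1).
Binary case is linear: z₁(K₁−1)(1+ψ₂(K₂−1)) + z₂(K₂−1)(1+ψ₂(K₁−1)) = 0
⇒ ψ₂ = [z₁(K₁−1)+z₂(K₂−1)] / [−(K₁−1)(K₂−1)] = 0.0519/0.4346 = 0.119
  A: x = 0.393, y = 0.715
  B: x = 0.607, y = 0.285

y_A (drum 2) = 0.715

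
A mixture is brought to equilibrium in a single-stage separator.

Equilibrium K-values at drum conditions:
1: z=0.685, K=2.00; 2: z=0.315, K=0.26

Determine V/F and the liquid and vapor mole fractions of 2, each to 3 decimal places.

Material balance + equilibrium reduce to Σ zᵢ(Kᵢ−1)/(1+V/F(Kᵢ−1)) = 0.
Check two-phase: ΣzᵢKᵢ = 1.452 > 1 and Σzᵢ/Kᵢ = 1.554 > 1, so g(0) = 0.452 > 0 and g(1) = -0.554 < 0.
Binary case is linear: z₁(K₁−1)(1+V/F(K₂−1)) + z₂(K₂−1)(1+V/F(K₁−1)) = 0
⇒ V/F = [z₁(K₁−1)+z₂(K₂−1)] / [−(K₁−1)(K₂−1)] = 0.4519/0.7400 = 0.611
Compositions from xᵢ = zᵢ/(1+V/F(Kᵢ−1)), yᵢ = Kᵢxᵢ:
  1: x = 0.425, y = 0.851
  2: x = 0.575, y = 0.149

V/F = 0.611, x_2 = 0.575, y_2 = 0.149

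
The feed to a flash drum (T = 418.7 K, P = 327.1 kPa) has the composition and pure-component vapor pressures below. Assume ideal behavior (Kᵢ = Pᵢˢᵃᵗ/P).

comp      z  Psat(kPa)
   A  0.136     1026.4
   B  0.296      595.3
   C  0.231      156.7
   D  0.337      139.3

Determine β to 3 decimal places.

Raoult's law: Kᵢ = Pᵢˢᵃᵗ/P = Pᵢˢᵃᵗ/327.1.
  K_A = 1026.4/327.1 = 3.13788, K_B = 595.3/327.1 = 1.81993, K_C = 156.7/327.1 = 0.47906, K_D = 139.3/327.1 = 0.42586
Let β = V/F and solve Σ zᵢ(Kᵢ−1)/(1+β(Kᵢ−1)) = 0.
Check two-phase: ΣzᵢKᵢ = 1.220 > 1 and Σzᵢ/Kᵢ = 1.480 > 1, so g(0) = 0.220 > 0 and g(1) = -0.480 < 0.
Iterate (Newton) starting at β = 0.32:
  β = 0.320: g = -0.0165, g' = -0.601 → β = 0.292
  β = 0.292: g = 0.0002, g' = -0.612 → β = 0.293
Converged at β = 0.293.

β = 0.293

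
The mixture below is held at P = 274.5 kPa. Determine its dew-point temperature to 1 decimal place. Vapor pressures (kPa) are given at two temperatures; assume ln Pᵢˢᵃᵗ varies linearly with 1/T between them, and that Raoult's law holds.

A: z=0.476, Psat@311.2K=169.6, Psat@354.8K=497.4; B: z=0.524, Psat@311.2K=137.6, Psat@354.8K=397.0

T = 334.2 K

Dew-point temperature: Σzᵢ·P/Pᵢˢᵃᵗ(T) = 1. Interpolate ln Pᵢˢᵃᵗ = aᵢ + bᵢ/T.
  T = 311.2 K: ΣzᵢP/Pᵢˢᵃᵗ = 1.8157
  T = 354.8 K: ΣzᵢP/Pᵢˢᵃᵗ = 0.6250
  T = 333.0 K: ΣzᵢP/Pᵢˢᵃᵗ = 1.0287
  T = 343.9 K: ΣzᵢP/Pᵢˢᵃᵗ = 0.7955
  T = 338.4 K: ΣzᵢP/Pᵢˢᵃᵗ = 0.9038
  T = 335.7 K: ΣzᵢP/Pᵢˢᵃᵗ = 0.9638
Interpolating between 333.0 K and 335.7 K gives T ≈ 334.2 K.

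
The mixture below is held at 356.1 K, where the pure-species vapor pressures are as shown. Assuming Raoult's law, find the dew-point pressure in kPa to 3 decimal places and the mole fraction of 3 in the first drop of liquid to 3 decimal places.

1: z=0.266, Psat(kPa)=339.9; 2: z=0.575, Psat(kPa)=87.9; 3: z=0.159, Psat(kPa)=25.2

Pdew = 73.348 kPa, x_3 = 0.463

At the dew point ψ → 1, so Σzᵢ/Kᵢ = 1 with Kᵢ = Pᵢˢᵃᵗ/P ⇒ 1/P = Σzᵢ/Pᵢˢᵃᵗ.
1/P = 0.266/339.9 + 0.575/87.9 + 0.159/25.2 = 0.013634 ⇒ P = 73.348 kPa
xᵢ = zᵢP/Pᵢˢᵃᵗ ⇒ x_3 = 0.159·73.348/25.2 = 0.463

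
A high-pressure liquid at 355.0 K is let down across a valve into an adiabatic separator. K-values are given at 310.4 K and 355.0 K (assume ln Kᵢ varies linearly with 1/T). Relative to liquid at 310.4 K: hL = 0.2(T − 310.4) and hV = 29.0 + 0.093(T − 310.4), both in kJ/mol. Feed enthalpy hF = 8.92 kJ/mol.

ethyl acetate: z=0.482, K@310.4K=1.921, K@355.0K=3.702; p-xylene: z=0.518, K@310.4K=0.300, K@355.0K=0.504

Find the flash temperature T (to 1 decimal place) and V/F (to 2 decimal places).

T = 317.3 K, V/F = 0.27

Adiabatic flash: solve Rachford–Rice at each trial T, then check hF = ψ·hV(T) + (1−ψ)·hL(T).
  T = 310.4 K: K = (1.921, 0.300), RR gives ψ = 0.126, H_out = 3.658 kJ/mol
  T = 355.0 K: K = (3.702, 0.504), RR gives ψ = 0.780, H_out = 27.819 kJ/mol
  T = 332.7 K: K = (2.726, 0.396), RR gives ψ = 0.497, H_out = 17.699 kJ/mol
  T = 321.5 K: K = (2.301, 0.346), RR gives ψ = 0.339, H_out = 11.639 kJ/mol
  T = 315.9 K: K = (2.104, 0.322), RR gives ψ = 0.242, H_out = 7.976 kJ/mol
  T = 318.7 K: K = (2.201, 0.334), RR gives ψ = 0.292, H_out = 9.881 kJ/mol
  T = 317.3 K: K = (2.152, 0.328), RR gives ψ = 0.268, H_out = 8.949 kJ/mol
Linear interpolation between T = 315.9 (H_out = 7.976) and T = 317.3 (H_out = 8.949) on hF = 8.92 gives T ≈ 317.3 K, at which ψ = 0.27.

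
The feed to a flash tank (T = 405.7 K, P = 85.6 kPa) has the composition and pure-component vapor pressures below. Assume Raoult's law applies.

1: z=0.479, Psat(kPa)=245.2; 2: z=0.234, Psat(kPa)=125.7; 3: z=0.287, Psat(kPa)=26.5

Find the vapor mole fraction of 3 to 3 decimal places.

y_3 = 0.197

Raoult's law: Kᵢ = Pᵢˢᵃᵗ/P = Pᵢˢᵃᵗ/85.6.
  K_1 = 245.2/85.6 = 2.86449, K_2 = 125.7/85.6 = 1.46846, K_3 = 26.5/85.6 = 0.30958
Iterate (Newton) starting at ψ = 0.54:
  ψ = 0.540: g = 0.2166, g' = -0.794 → ψ = 0.813
  ψ = 0.813: g = -0.0171, g' = -1.000 → ψ = 0.796
  ψ = 0.796: g = -0.0003, g' = -0.971 → ψ = 0.795
Converged at ψ = 0.795.
Compositions from xᵢ = zᵢ/(1+ψ(Kᵢ−1)), yᵢ = Kᵢxᵢ:
  1: x = 0.193, y = 0.553
  2: x = 0.170, y = 0.250
  3: x = 0.637, y = 0.197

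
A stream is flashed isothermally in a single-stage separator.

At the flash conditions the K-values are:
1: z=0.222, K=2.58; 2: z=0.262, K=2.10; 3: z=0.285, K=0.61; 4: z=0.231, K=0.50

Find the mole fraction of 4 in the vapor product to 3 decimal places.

Material balance + equilibrium reduce to Σ zᵢ(Kᵢ−1)/(1+ψ(Kᵢ−1)) = 0.
g(0) = ΣzᵢKᵢ − 1 = 0.412 and g(1) = 1 − Σzᵢ/Kᵢ = -0.140, so a root lies in (0, 1).
Newton iteration, ψ⁰ = 0.5:
  ψ = 0.500: g = 0.0898, g' = -0.474 → ψ = 0.689
  ψ = 0.689: g = 0.0036, g' = -0.445 → ψ = 0.697
Converged at ψ = 0.697.
Compositions from xᵢ = zᵢ/(1+ψ(Kᵢ−1)), yᵢ = Kᵢxᵢ:
  1: x = 0.106, y = 0.273
  2: x = 0.148, y = 0.311
  3: x = 0.391, y = 0.239
  4: x = 0.355, y = 0.177

y_4 = 0.177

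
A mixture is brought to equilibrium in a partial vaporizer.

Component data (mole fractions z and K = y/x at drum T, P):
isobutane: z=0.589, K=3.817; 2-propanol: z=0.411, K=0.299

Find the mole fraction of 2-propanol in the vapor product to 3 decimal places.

y_2-propanol = 0.239

Let ψ = V/F and solve Σ zᵢ(Kᵢ−1)/(1+ψ(Kᵢ−1)) = 0.
Check two-phase: ΣzᵢKᵢ = 2.371 > 1 and Σzᵢ/Kᵢ = 1.529 > 1, so g(0) = 1.371 > 0 and g(1) = -0.529 < 0.
Binary case is linear: z₁(K₁−1)(1+ψ(K₂−1)) + z₂(K₂−1)(1+ψ(K₁−1)) = 0
⇒ ψ = [z₁(K₁−1)+z₂(K₂−1)] / [−(K₁−1)(K₂−1)] = 1.3711/1.9747 = 0.694
Compositions from xᵢ = zᵢ/(1+ψ(Kᵢ−1)), yᵢ = Kᵢxᵢ:
  isobutane: x = 0.199, y = 0.761
  2-propanol: x = 0.801, y = 0.239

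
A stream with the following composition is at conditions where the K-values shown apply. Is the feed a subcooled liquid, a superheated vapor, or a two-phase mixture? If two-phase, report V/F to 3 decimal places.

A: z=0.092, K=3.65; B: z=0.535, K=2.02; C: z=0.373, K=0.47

ΣzᵢKᵢ = 1.592; Σzᵢ/Kᵢ = 1.084.
Both exceed 1, so a two-phase solution exists.
Let ψ = V/F and solve Σ zᵢ(Kᵢ−1)/(1+ψ(Kᵢ−1)) = 0.
Iterate (Newton) starting at ψ = 0.56:
  ψ = 0.560: g = 0.1643, g' = -0.542 → ψ = 0.863
Converged at ψ = 0.863.

two-phase, V/F = 0.863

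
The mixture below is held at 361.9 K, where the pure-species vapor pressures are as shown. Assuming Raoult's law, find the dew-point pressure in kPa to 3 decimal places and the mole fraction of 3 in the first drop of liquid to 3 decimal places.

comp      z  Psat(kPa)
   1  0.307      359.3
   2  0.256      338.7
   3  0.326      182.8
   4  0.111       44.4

Pdew = 169.674 kPa, x_3 = 0.303

At the dew point ψ → 1, so Σzᵢ/Kᵢ = 1 with Kᵢ = Pᵢˢᵃᵗ/P ⇒ 1/P = Σzᵢ/Pᵢˢᵃᵗ.
1/P = 0.307/359.3 + 0.256/338.7 + 0.326/182.8 + 0.111/44.4 = 0.005894 ⇒ P = 169.674 kPa
xᵢ = zᵢP/Pᵢˢᵃᵗ ⇒ x_3 = 0.326·169.674/182.8 = 0.303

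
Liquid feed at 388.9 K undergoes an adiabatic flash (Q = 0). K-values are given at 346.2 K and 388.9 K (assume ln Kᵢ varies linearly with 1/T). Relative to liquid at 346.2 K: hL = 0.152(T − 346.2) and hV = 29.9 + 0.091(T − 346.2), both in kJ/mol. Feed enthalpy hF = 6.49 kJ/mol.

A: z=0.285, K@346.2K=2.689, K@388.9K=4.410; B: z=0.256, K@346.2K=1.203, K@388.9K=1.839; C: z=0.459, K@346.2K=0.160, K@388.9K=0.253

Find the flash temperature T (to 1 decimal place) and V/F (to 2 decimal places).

T = 351.0 K, V/F = 0.19

Adiabatic flash: solve Rachford–Rice at each trial T, then check hF = ψ·hV(T) + (1−ψ)·hL(T).
  T = 346.2 K: K = (2.689, 1.203, 0.160), RR gives ψ = 0.143, H_out = 4.277 kJ/mol
  T = 388.9 K: K = (4.410, 1.839, 0.253), RR gives ψ = 0.469, H_out = 19.298 kJ/mol
  T = 367.5 K: K = (3.491, 1.505, 0.204), RR gives ψ = 0.334, H_out = 12.799 kJ/mol
  T = 356.9 K: K = (3.078, 1.351, 0.181), RR gives ψ = 0.250, H_out = 8.934 kJ/mol
  T = 351.5 K: K = (2.878, 1.275, 0.170), RR gives ψ = 0.199, H_out = 6.701 kJ/mol
  T = 348.9 K: K = (2.784, 1.240, 0.165), RR gives ψ = 0.173, H_out = 5.544 kJ/mol
  T = 350.2 K: K = (2.831, 1.257, 0.168), RR gives ψ = 0.186, H_out = 6.130 kJ/mol
Linear interpolation between T = 350.2 (H_out = 6.130) and T = 351.5 (H_out = 6.701) on hF = 6.49 gives T ≈ 351.0 K, at which ψ = 0.19.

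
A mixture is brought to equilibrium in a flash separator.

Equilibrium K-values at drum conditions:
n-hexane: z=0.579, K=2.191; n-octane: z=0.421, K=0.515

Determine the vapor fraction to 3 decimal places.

Material balance + equilibrium reduce to Σ zᵢ(Kᵢ−1)/(1+ψ(Kᵢ−1)) = 0.
g(0) = ΣzᵢKᵢ − 1 = 0.485 and g(1) = 1 − Σzᵢ/Kᵢ = -0.082, so a root lies in (0, 1).
Binary case is linear: z₁(K₁−1)(1+ψ(K₂−1)) + z₂(K₂−1)(1+ψ(K₁−1)) = 0
⇒ ψ = [z₁(K₁−1)+z₂(K₂−1)] / [−(K₁−1)(K₂−1)] = 0.4854/0.5776 = 0.840

ψ = 0.840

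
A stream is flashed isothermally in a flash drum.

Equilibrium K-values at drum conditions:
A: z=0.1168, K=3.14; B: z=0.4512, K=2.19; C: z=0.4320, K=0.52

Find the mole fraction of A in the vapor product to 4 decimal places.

y_A = 0.1291

Material balance + equilibrium reduce to Σ zᵢ(Kᵢ−1)/(1+ψ(Kᵢ−1)) = 0.
Feasibility: ΣzᵢKᵢ = 1.5795, Σzᵢ/Kᵢ = 1.0740 — both > 1, two phases present.
Newton iteration, ψ⁰ = 0.46:
  ψ = 0.4600: g = 0.20683, g' = -0.5666 → ψ = 0.8250
  ψ = 0.8250: g = 0.01800, g' = -0.5055 → ψ = 0.8606
  ψ = 0.8606: g = -0.00009, g' = -0.5111 → ψ = 0.8604
Converged at ψ = 0.8604.
Compositions from xᵢ = zᵢ/(1+ψ(Kᵢ−1)), yᵢ = Kᵢxᵢ:
  A: x = 0.0411, y = 0.1291
  B: x = 0.2229, y = 0.4882
  C: x = 0.7360, y = 0.3827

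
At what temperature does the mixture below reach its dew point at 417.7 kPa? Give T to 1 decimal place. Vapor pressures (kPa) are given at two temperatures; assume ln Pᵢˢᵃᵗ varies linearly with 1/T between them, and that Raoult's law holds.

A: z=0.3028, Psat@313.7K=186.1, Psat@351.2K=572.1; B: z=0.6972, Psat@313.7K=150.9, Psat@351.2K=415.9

T = 347.9 K

Dew-point temperature: Σzᵢ·P/Pᵢˢᵃᵗ(T) = 1. Interpolate ln Pᵢˢᵃᵗ = aᵢ + bᵢ/T.
  T = 313.7 K: ΣzᵢP/Pᵢˢᵃᵗ = 2.6095
  T = 351.2 K: ΣzᵢP/Pᵢˢᵃᵗ = 0.9213
  T = 332.4 K: ΣzᵢP/Pᵢˢᵃᵗ = 1.5073
  T = 341.8 K: ΣzᵢP/Pᵢˢᵃᵗ = 1.1704
  T = 346.5 K: ΣzᵢP/Pᵢˢᵃᵗ = 1.0367
  T = 348.9 K: ΣzᵢP/Pᵢˢᵃᵗ = 0.9757
Interpolating between 346.5 K and 348.9 K gives T ≈ 347.9 K.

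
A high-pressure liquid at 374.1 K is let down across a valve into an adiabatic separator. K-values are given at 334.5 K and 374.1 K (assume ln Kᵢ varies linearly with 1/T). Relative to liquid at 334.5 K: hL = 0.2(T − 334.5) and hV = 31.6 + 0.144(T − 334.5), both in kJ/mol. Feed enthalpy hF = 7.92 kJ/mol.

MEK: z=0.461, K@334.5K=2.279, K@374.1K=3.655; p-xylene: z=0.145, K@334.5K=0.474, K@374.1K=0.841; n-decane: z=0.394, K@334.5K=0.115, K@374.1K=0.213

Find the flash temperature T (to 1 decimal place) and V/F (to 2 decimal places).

T = 339.7 K, V/F = 0.22

Adiabatic flash: solve Rachford–Rice at each trial T, then check hF = ψ·hV(T) + (1−ψ)·hL(T).
  T = 334.5 K: K = (2.279, 0.474, 0.115), RR gives ψ = 0.160, H_out = 5.055 kJ/mol
  T = 374.1 K: K = (3.655, 0.841, 0.213), RR gives ψ = 0.492, H_out = 22.369 kJ/mol
  T = 354.3 K: K = (2.924, 0.642, 0.159), RR gives ψ = 0.351, H_out = 14.665 kJ/mol
  T = 344.4 K: K = (2.591, 0.554, 0.136), RR gives ψ = 0.266, H_out = 10.235 kJ/mol
  T = 339.4 K: K = (2.431, 0.513, 0.125), RR gives ψ = 0.216, H_out = 7.740 kJ/mol
  T = 341.9 K: K = (2.510, 0.533, 0.130), RR gives ψ = 0.242, H_out = 9.015 kJ/mol
  T = 340.6 K: K = (2.469, 0.522, 0.128), RR gives ψ = 0.228, H_out = 8.359 kJ/mol
Linear interpolation between T = 339.4 (H_out = 7.740) and T = 340.6 (H_out = 8.359) on hF = 7.92 gives T ≈ 339.7 K, at which ψ = 0.22.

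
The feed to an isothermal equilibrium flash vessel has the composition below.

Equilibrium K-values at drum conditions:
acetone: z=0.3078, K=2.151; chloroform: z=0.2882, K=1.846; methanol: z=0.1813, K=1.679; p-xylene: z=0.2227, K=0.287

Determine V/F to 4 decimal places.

V/F = 0.8456

Newton iteration, V/F⁰ = 0.5:
  V/F = 0.5000: g = 0.24136, g' = -0.5861 → V/F = 0.9118
  V/F = 0.9118: g = -0.06726, g' = -1.1194 → V/F = 0.8517
  V/F = 0.8517: g = -0.00569, g' = -0.9412 → V/F = 0.8456
Converged at V/F = 0.8456.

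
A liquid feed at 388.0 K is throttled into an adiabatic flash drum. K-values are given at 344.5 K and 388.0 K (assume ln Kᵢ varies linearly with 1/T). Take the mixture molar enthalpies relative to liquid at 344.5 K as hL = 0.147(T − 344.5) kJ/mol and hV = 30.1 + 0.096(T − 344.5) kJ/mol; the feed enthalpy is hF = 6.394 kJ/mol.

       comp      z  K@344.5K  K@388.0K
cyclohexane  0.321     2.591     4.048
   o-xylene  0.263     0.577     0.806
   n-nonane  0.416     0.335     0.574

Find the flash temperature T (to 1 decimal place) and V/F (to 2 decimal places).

T = 349.2 K, V/F = 0.19

Adiabatic flash: solve Rachford–Rice at each trial T, then check hF = ψ·hV(T) + (1−ψ)·hL(T).
  T = 344.5 K: K = (2.591, 0.577, 0.335), RR gives ψ = 0.133, H_out = 4.009 kJ/mol
  T = 388.0 K: K = (4.048, 0.806, 0.574), RR gives ψ = 0.701, H_out = 25.952 kJ/mol
  T = 366.2 K: K = (3.280, 0.688, 0.445), RR gives ψ = 0.390, H_out = 14.485 kJ/mol
  T = 355.4 K: K = (2.927, 0.632, 0.388), RR gives ψ = 0.263, H_out = 9.378 kJ/mol
  T = 349.9 K: K = (2.755, 0.604, 0.361), RR gives ψ = 0.199, H_out = 6.724 kJ/mol
  T = 347.2 K: K = (2.672, 0.591, 0.348), RR gives ψ = 0.166, H_out = 5.384 kJ/mol
  T = 348.5 K: K = (2.712, 0.597, 0.354), RR gives ψ = 0.182, H_out = 6.033 kJ/mol
Linear interpolation between T = 348.5 (H_out = 6.033) and T = 349.9 (H_out = 6.724) on hF = 6.394 gives T ≈ 349.2 K, at which ψ = 0.19.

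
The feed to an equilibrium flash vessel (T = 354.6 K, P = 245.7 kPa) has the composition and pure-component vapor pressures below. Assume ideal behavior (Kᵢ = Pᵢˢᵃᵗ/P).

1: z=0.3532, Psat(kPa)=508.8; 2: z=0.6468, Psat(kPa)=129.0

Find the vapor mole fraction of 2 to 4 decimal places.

Raoult's law: Kᵢ = Pᵢˢᵃᵗ/P = Pᵢˢᵃᵗ/245.7.
  K_1 = 508.8/245.7 = 2.070818, K_2 = 129.0/245.7 = 0.525031
Material balance + equilibrium reduce to Σ zᵢ(Kᵢ−1)/(1+V/F(Kᵢ−1)) = 0.
Feasibility: ΣzᵢKᵢ = 1.0710, Σzᵢ/Kᵢ = 1.4025 — both > 1, two phases present.
Binary case is linear: z₁(K₁−1)(1+V/F(K₂−1)) + z₂(K₂−1)(1+V/F(K₁−1)) = 0
⇒ V/F = [z₁(K₁−1)+z₂(K₂−1)] / [−(K₁−1)(K₂−1)] = 0.07100/0.50861 = 0.1396
Compositions from xᵢ = zᵢ/(1+V/F(Kᵢ−1)), yᵢ = Kᵢxᵢ:
  1: x = 0.3073, y = 0.6363
  2: x = 0.6927, y = 0.3637

y_2 = 0.3637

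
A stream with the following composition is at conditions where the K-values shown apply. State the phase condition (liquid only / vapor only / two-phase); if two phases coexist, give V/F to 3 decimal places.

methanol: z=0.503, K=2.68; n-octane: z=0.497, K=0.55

ΣzᵢKᵢ = 1.621; Σzᵢ/Kᵢ = 1.091.
Both exceed 1, so a two-phase solution exists.
Material balance + equilibrium reduce to Σ zᵢ(Kᵢ−1)/(1+ψ(Kᵢ−1)) = 0.
Binary case is linear: z₁(K₁−1)(1+ψ(K₂−1)) + z₂(K₂−1)(1+ψ(K₁−1)) = 0
⇒ ψ = [z₁(K₁−1)+z₂(K₂−1)] / [−(K₁−1)(K₂−1)] = 0.6214/0.7560 = 0.822

two-phase, V/F = 0.822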